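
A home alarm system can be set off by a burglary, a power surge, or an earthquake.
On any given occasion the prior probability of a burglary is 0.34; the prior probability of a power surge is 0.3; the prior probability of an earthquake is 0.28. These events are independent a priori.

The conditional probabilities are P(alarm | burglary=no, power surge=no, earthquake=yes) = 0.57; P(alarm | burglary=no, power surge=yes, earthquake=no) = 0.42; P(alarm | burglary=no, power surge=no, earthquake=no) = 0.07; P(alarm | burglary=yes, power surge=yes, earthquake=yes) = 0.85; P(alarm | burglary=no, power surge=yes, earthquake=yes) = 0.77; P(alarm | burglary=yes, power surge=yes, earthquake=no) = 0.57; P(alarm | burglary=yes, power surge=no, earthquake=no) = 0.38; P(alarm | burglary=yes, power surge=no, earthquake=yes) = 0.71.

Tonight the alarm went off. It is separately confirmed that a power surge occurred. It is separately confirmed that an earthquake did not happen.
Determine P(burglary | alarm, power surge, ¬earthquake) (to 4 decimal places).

P(burglary | alarm, power surge, ¬earthquake) ≈ 0.4115

P(alarm | power surge, ¬earthquake) = 0.42·0.66 + 0.57·0.34 = 0.277200 + 0.193800 = 0.471000
Restricting to configurations with burglary present: 0.57·0.34 = 0.193800.
Hence the posterior is 0.193800/0.471000 ≈ 0.4115.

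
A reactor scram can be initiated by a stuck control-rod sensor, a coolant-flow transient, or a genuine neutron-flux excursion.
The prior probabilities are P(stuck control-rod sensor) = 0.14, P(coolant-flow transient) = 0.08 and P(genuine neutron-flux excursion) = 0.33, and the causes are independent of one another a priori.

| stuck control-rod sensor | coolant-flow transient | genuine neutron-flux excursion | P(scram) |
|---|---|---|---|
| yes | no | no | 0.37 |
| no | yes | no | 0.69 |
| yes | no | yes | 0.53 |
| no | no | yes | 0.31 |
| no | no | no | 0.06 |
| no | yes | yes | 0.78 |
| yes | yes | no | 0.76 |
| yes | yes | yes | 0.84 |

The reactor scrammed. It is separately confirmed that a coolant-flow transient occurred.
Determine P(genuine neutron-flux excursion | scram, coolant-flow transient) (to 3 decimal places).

Weight on genuine neutron-flux excursion=true, given the evidence: 0.221364 + 0.038808 = 0.260172
Normalizer over all consistent configurations: 0.69×0.86×0.67 + 0.78×0.86×0.33 + 0.76×0.14×0.67 + 0.84×0.14×0.33 = 0.729038
Posterior = 0.260172 / 0.729038 ≈ 0.357

P(genuine neutron-flux excursion | scram, coolant-flow transient) ≈ 0.357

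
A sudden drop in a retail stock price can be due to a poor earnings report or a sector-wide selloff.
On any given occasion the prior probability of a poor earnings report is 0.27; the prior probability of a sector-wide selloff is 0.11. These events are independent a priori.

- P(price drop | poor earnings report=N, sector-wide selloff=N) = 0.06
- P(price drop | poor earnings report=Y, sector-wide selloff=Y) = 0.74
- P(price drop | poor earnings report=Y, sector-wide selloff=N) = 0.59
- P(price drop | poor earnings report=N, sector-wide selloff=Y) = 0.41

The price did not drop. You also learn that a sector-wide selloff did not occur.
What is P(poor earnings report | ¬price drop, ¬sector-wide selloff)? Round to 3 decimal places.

P(poor earnings report | ¬price drop, ¬sector-wide selloff) ≈ 0.139

Sum P(¬price drop|·) weighted by the priors over both values of poor earnings report:
  P(¬price drop | ¬sector-wide selloff) = 0.94×0.73 + 0.41×0.27
        = 0.686200 + 0.110700 = 0.796900
Configurations with poor earnings report contribute 0.110700, so
  P(poor earnings report | ¬price drop, ¬sector-wide selloff) = 0.110700 / 0.796900 ≈ 0.139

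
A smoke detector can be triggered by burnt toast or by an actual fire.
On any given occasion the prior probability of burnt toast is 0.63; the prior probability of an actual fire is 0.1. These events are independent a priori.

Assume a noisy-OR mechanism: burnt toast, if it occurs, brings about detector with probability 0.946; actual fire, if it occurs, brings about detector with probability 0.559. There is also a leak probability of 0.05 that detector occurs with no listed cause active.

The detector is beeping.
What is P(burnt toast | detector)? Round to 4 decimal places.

Under noisy-OR, P(detector | causes) = 1 − (1−0.05)·∏(1−qᵢ) over the active causes.
Numerator (weight on configurations with burnt toast): 0.537913 + 0.061575 = 0.599488
Denominator P(detector): 0.05×0.37×0.9 + 0.58105×0.37×0.1 + 0.9487×0.63×0.9 + 0.977377×0.63×0.1 = 0.637637
Posterior = 0.599488 / 0.637637 ≈ 0.9402

P(burnt toast | detector) ≈ 0.9402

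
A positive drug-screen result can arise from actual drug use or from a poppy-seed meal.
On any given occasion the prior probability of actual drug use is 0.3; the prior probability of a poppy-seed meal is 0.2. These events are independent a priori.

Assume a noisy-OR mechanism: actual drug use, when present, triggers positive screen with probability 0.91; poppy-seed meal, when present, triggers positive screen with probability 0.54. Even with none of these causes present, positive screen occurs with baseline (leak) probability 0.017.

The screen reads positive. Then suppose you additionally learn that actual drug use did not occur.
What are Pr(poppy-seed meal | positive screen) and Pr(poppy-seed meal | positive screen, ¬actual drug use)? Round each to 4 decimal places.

Under noisy-OR, P(positive screen | causes) = 1 − (1−0.017)·∏(1−qᵢ) over the active causes.
Enumerate the 4 (actual drug use, poppy-seed meal) configurations and weight by the priors:
  P(positive screen) = 0.017×0.7×0.8 + 0.54782×0.7×0.2 + 0.91153×0.3×0.8 + 0.959304×0.3×0.2
        = 0.009520 + 0.076695 + 0.218767 + 0.057558 = 0.362540
Configurations with poppy-seed meal contribute 0.134253, so
  P(poppy-seed meal | positive screen) = 0.134253 / 0.362540 ≈ 0.3703

With the extra evidence:
P(positive screen | ¬actual drug use) = 0.017·0.8 + 0.54782·0.2 = 0.013600 + 0.109564 = 0.123164
Of this, 0.109564 comes from 0.54782·0.2 (the poppy-seed meal=true cases).
So P(poppy-seed meal | positive screen, ¬actual drug use) = 0.109564/0.123164 ≈ 0.8896.

Pr(poppy-seed meal | positive screen) ≈ 0.3703; Pr(poppy-seed meal | positive screen, ¬actual drug use) ≈ 0.8896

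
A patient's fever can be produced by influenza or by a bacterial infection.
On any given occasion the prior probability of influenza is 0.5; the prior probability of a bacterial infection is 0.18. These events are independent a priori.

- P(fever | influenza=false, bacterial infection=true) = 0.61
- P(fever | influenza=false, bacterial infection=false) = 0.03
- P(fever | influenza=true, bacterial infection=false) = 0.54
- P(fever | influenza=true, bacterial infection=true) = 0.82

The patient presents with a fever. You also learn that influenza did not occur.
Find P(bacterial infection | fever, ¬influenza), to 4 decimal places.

For the numerator, keep only bacterial infection=true terms: 0.61·0.18 = 0.109800
Denominator P(fever | ¬influenza): 0.03·0.82 + 0.61·0.18 = 0.134400
P(bacterial infection | fever, ¬influenza) = 0.109800/0.134400 ≈ 0.8170

P(bacterial infection | fever, ¬influenza) ≈ 0.8170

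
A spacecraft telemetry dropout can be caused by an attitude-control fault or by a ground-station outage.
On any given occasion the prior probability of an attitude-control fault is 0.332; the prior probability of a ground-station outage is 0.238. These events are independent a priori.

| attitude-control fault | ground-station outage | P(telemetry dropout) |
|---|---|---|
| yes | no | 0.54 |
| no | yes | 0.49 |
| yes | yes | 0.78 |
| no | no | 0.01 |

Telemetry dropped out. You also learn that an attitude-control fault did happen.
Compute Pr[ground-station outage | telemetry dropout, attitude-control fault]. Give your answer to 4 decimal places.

Enumerate both values of ground-station outage and weight by the priors:
  P(telemetry dropout | attitude-control fault) = 0.54·0.762 + 0.78·0.238
        = 0.411480 + 0.185640 = 0.597120
Keeping only the ground-station outage-present terms gives 0.185640, so
  P(ground-station outage | telemetry dropout, attitude-control fault) = 0.185640 / 0.597120 ≈ 0.3109

Pr[ground-station outage | telemetry dropout, attitude-control fault] ≈ 0.3109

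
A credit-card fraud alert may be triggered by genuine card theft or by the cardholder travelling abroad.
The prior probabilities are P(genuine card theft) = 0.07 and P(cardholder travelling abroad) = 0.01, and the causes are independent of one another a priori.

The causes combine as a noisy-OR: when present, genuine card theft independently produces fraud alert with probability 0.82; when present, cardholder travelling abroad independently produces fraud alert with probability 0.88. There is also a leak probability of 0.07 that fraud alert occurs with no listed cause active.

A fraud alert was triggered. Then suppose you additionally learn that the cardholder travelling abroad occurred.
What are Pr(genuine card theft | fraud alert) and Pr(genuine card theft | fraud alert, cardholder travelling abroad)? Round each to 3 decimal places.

Under noisy-OR, P(fraud alert | causes) = 1 − (1−0.07)·∏(1−qᵢ) over the active causes.
Sum P(fraud alert|·) weighted by the priors over the 4 (genuine card theft, cardholder travelling abroad) configurations:
  P(fraud alert) = 0.07·0.93·0.99 + 0.8884·0.93·0.01 + 0.8326·0.07·0.99 + 0.979912·0.07·0.01
        = 0.064449 + 0.008262 + 0.057699 + 0.000686 = 0.131096
The terms with genuine card theft present sum to 0.058385, so
  P(genuine card theft | fraud alert) = 0.058385 / 0.131096 ≈ 0.445

Now condition on the additional information:
Weight on genuine card theft=true, given the evidence: 0.979912×0.07 = 0.068594
Normalizer over all consistent configurations: 0.8884×0.93 + 0.979912×0.07 = 0.894806
P(genuine card theft | fraud alert, cardholder travelling abroad) = 0.068594/0.894806 ≈ 0.077
This is intercausal reasoning (explaining away): once cardholder travelling abroad accounts for the fraud alert, genuine card theft becomes less likely.

Pr(genuine card theft | fraud alert) ≈ 0.445; Pr(genuine card theft | fraud alert, cardholder travelling abroad) ≈ 0.077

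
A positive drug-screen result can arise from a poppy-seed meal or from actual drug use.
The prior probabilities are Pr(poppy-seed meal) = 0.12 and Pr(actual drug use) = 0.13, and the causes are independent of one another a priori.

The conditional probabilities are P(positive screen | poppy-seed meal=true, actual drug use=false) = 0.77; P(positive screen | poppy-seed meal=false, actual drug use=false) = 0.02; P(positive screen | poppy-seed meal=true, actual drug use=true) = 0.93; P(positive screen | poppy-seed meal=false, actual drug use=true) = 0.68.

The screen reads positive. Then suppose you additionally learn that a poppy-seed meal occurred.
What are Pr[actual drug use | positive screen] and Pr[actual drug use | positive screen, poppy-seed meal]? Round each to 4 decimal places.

Weight on actual drug use=true, given the evidence: 0.077792 + 0.014508 = 0.092300
Denominator P(positive screen): 0.02*0.88*0.87 + 0.68*0.88*0.13 + 0.77*0.12*0.87 + 0.93*0.12*0.13 = 0.188000
Posterior = 0.092300 / 0.188000 ≈ 0.4910

Now also conditioning on poppy-seed meal=true:
P(positive screen | poppy-seed meal) = 0.77·0.87 + 0.93·0.13 = 0.669900 + 0.120900 = 0.790800
Restricting to configurations with actual drug use present: 0.93·0.13 = 0.120900.
Hence the posterior is 0.120900/0.790800 ≈ 0.1529.
— poppy-seed meal explains away the evidence for actual drug use.

Pr[actual drug use | positive screen] ≈ 0.4910; Pr[actual drug use | positive screen, poppy-seed meal] ≈ 0.1529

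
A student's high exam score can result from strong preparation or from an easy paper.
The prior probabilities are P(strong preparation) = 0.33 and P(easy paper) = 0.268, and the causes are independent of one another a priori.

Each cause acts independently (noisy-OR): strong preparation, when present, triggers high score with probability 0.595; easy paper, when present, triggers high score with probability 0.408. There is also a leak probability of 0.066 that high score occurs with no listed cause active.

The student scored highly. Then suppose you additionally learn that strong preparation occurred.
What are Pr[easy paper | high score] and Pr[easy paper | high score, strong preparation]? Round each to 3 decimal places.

Under noisy-OR, P(high score | causes) = 1 − (1−0.066)·∏(1−qᵢ) over the active causes.
Enumerate the 4 (strong preparation, easy paper) configurations and weight by the priors:
  P(high score) = 0.066*0.67*0.732 + 0.447072*0.67*0.268 + 0.62173*0.33*0.732 + 0.776064*0.33*0.268
        = 0.032369 + 0.080276 + 0.150185 + 0.068635 = 0.331465
Keeping only the easy paper-present terms gives 0.148911, so
  P(easy paper | high score) = 0.148911 / 0.331465 ≈ 0.449

With the extra evidence:
Enumerate both values of easy paper and weight by the priors:
  P(high score | strong preparation) = 0.62173·0.732 + 0.776064·0.268
        = 0.455106 + 0.207985 = 0.663091
Keeping only the easy paper-present terms gives 0.207985, so
  P(easy paper | high score, strong preparation) = 0.207985 / 0.663091 ≈ 0.314
This is intercausal reasoning (explaining away): once strong preparation accounts for the high score, easy paper becomes less likely.

Pr[easy paper | high score] ≈ 0.449; Pr[easy paper | high score, strong preparation] ≈ 0.314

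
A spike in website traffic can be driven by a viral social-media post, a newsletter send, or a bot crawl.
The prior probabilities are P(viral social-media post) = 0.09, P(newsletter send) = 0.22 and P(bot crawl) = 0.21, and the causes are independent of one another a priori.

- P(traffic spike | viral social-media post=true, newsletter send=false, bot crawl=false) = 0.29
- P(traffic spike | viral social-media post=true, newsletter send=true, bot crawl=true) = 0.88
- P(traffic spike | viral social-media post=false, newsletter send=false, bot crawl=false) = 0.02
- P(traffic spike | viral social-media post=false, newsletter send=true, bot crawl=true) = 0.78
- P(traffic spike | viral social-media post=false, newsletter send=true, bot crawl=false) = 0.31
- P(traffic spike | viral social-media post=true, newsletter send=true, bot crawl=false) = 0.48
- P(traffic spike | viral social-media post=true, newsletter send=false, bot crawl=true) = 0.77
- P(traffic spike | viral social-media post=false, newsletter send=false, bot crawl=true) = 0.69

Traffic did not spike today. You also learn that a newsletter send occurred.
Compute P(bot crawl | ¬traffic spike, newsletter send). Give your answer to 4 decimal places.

P(bot crawl | ¬traffic spike, newsletter send) ≈ 0.0768

For the numerator, keep only bot crawl=true terms: 0.042042 + 0.002268 = 0.044310
Normalizer over all consistent configurations: 0.69*0.91*0.79 + 0.22*0.91*0.21 + 0.52*0.09*0.79 + 0.12*0.09*0.21 = 0.577323
Posterior = 0.044310 / 0.577323 ≈ 0.0768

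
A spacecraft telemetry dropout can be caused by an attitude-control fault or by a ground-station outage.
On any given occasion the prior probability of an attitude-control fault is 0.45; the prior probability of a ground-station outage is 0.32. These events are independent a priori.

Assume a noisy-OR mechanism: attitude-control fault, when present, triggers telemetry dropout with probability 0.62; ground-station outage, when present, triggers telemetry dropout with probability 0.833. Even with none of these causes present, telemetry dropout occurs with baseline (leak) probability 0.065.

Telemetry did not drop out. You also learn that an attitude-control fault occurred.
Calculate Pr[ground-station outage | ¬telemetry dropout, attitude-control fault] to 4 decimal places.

Pr[ground-station outage | ¬telemetry dropout, attitude-control fault] ≈ 0.0729

Under noisy-OR, P(telemetry dropout | causes) = 1 − (1−0.065)·∏(1−qᵢ) over the active causes.
Sum P(¬telemetry dropout|·) weighted by the priors over both values of ground-station outage:
  P(¬telemetry dropout | attitude-control fault) = 0.3553·0.68 + 0.059335·0.32
        = 0.241604 + 0.018987 = 0.260591
Configurations with ground-station outage contribute 0.018987, so
  P(ground-station outage | ¬telemetry dropout, attitude-control fault) = 0.018987 / 0.260591 ≈ 0.0729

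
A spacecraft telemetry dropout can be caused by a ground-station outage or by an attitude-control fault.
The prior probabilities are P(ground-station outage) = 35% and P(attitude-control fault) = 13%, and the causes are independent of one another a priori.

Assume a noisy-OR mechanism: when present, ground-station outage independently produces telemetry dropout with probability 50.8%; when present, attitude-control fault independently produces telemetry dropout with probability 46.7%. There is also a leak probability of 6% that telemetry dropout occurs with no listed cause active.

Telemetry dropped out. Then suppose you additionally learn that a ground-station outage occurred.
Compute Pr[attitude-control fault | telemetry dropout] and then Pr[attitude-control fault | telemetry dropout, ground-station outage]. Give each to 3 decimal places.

Pr[attitude-control fault | telemetry dropout] ≈ 0.279; Pr[attitude-control fault | telemetry dropout, ground-station outage] ≈ 0.173

Under noisy-OR, P(telemetry dropout | causes) = 1 − (1−0.06)·∏(1−qᵢ) over the active causes.
P(telemetry dropout) = 0.06·0.65·0.87 + 0.49898·0.65·0.13 + 0.53752·0.35·0.87 + 0.753498·0.35·0.13 = 0.033930 + 0.042164 + 0.163675 + 0.034284 = 0.274053
Of this, 0.076448 comes from 0.042164 + 0.034284 (the attitude-control fault=true cases).
P(attitude-control fault | telemetry dropout) = 0.076448 / 0.274053 ≈ 0.279

With the extra evidence:
Sum P(telemetry dropout|·) weighted by the priors over both values of attitude-control fault:
  P(telemetry dropout | ground-station outage) = 0.53752·0.87 + 0.753498·0.13
        = 0.467642 + 0.097955 = 0.565597
Configurations with attitude-control fault contribute 0.097955, so
  P(attitude-control fault | telemetry dropout, ground-station outage) = 0.097955 / 0.565597 ≈ 0.173
Conditioning on ground-station outage lowers the posterior on attitude-control fault: the classic explaining-away effect in a common-effect structure.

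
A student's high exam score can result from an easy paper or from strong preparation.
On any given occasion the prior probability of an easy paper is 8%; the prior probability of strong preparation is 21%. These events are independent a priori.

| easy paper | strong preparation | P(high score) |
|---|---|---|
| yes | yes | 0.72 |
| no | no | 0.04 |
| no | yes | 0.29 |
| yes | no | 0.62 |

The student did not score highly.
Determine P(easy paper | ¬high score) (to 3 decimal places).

P(easy paper | ¬high score) ≈ 0.033

By total probability over the 4 (easy paper, strong preparation) configurations:
  P(¬high score) = 0.96·0.92·0.79 + 0.71·0.92·0.21 + 0.38·0.08·0.79 + 0.28·0.08·0.21
        = 0.697728 + 0.137172 + 0.024016 + 0.004704 = 0.863620
The terms with easy paper present sum to 0.028720, so
  P(easy paper | ¬high score) = 0.028720 / 0.863620 ≈ 0.033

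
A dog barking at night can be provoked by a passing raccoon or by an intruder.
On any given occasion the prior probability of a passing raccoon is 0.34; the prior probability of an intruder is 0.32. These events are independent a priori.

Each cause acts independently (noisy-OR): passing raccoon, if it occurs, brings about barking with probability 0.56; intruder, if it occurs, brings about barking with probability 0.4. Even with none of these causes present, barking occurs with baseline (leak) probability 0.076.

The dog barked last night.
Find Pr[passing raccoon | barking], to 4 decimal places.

Pr[passing raccoon | barking] ≈ 0.6312

Under noisy-OR, P(barking | causes) = 1 − (1−0.076)·∏(1−qᵢ) over the active causes.
For the numerator, keep only passing raccoon=true terms: 0.137203 + 0.082260 = 0.219463
Denominator P(barking): 0.076×0.66×0.68 + 0.4456×0.66×0.32 + 0.59344×0.34×0.68 + 0.756064×0.34×0.32 = 0.347683
P(passing raccoon | barking) = 0.219463/0.347683 ≈ 0.6312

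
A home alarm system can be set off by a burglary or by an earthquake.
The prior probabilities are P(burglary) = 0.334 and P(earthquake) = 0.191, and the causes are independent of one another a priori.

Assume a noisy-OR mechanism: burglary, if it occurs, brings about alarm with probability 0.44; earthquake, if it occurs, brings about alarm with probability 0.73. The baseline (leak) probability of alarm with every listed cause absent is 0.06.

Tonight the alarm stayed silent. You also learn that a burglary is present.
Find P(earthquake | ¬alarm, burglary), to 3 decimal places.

Under noisy-OR, P(alarm | causes) = 1 − (1−0.06)·∏(1−qᵢ) over the active causes.
For the numerator, keep only earthquake=true terms: 0.142128×0.191 = 0.027146
Denominator P(¬alarm | burglary): 0.5264×0.809 + 0.142128×0.191 = 0.453004
P(earthquake | ¬alarm, burglary) = 0.027146/0.453004 ≈ 0.060

P(earthquake | ¬alarm, burglary) ≈ 0.060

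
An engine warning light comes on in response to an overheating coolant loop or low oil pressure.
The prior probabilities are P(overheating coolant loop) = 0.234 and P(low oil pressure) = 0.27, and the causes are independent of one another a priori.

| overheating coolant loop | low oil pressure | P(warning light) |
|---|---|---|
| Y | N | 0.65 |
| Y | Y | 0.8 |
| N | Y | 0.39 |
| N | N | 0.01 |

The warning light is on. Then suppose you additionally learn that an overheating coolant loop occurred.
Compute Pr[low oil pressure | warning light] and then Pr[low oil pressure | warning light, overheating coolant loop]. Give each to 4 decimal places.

Weight on low oil pressure=true, given the evidence: 0.080660 + 0.050544 = 0.131204
Denominator P(warning light): 0.01·0.766·0.73 + 0.39·0.766·0.27 + 0.65·0.234·0.73 + 0.8·0.234·0.27 = 0.247829
P(low oil pressure | warning light) = 0.131204/0.247829 ≈ 0.5294

With the extra evidence:
Sum P(warning light|·) weighted by the priors over both values of low oil pressure:
  P(warning light | overheating coolant loop) = 0.65·0.73 + 0.8·0.27
        = 0.474500 + 0.216000 = 0.690500
Keeping only the low oil pressure-present terms gives 0.216000, so
  P(low oil pressure | warning light, overheating coolant loop) = 0.216000 / 0.690500 ≈ 0.3128

Pr[low oil pressure | warning light] ≈ 0.5294; Pr[low oil pressure | warning light, overheating coolant loop] ≈ 0.3128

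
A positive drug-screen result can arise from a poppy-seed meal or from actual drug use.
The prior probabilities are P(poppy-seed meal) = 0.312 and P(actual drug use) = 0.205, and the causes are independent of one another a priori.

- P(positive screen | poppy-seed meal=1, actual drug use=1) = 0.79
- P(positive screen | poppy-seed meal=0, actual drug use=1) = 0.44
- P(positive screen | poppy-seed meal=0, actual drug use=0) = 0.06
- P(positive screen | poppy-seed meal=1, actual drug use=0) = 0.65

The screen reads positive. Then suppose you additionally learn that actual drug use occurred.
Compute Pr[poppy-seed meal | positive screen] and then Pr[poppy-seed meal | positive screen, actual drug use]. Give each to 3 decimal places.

Pr[poppy-seed meal | positive screen] ≈ 0.691; Pr[poppy-seed meal | positive screen, actual drug use] ≈ 0.449

Weight on poppy-seed meal=true, given the evidence: 0.161226 + 0.050528 = 0.211754
The normalizing constant is 0.06*0.688*0.795 + 0.44*0.688*0.205 + 0.65*0.312*0.795 + 0.79*0.312*0.205 = 0.306630
P(poppy-seed meal | positive screen) = 0.211754/0.306630 ≈ 0.691

Now condition on the additional information:
P(positive screen | actual drug use) = 0.44*0.688 + 0.79*0.312 = 0.302720 + 0.246480 = 0.549200
The poppy-seed meal-present share is 0.79*0.312 = 0.246480.
Hence the posterior is 0.246480/0.549200 ≈ 0.449.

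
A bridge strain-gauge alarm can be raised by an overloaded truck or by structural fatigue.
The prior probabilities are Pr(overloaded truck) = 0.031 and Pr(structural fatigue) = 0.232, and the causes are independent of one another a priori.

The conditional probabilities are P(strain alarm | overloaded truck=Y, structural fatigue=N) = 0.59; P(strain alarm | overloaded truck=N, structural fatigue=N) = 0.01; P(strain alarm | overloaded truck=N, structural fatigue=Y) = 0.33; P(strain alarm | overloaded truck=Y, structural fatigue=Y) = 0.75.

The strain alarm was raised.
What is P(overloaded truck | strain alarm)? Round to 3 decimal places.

P(overloaded truck | strain alarm) ≈ 0.192

P(strain alarm) = 0.01·0.969·0.768 + 0.33·0.969·0.232 + 0.59·0.031·0.768 + 0.75·0.031·0.232 = 0.007442 + 0.074187 + 0.014047 + 0.005394 = 0.101070
Of this, 0.019441 comes from 0.014047 + 0.005394 (the overloaded truck=true cases).
So P(overloaded truck | strain alarm) = 0.019441/0.101070 ≈ 0.192.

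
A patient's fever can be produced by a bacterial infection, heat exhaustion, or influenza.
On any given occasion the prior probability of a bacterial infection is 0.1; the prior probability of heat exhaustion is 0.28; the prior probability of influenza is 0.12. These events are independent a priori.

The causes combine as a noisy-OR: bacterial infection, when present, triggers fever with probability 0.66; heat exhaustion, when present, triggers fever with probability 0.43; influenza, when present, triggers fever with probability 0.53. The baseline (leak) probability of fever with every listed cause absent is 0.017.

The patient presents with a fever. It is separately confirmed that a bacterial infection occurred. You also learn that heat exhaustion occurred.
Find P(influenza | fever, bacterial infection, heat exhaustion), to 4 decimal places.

Under noisy-OR, P(fever | causes) = 1 − (1−0.017)·∏(1−qᵢ) over the active causes.
For the numerator, keep only influenza=true terms: 0.910462×0.12 = 0.109255
The normalizing constant is 0.809495×0.88 + 0.910462×0.12 = 0.821611
P(influenza | fever, bacterial infection, heat exhaustion) = 0.109255/0.821611 ≈ 0.1330

P(influenza | fever, bacterial infection, heat exhaustion) ≈ 0.1330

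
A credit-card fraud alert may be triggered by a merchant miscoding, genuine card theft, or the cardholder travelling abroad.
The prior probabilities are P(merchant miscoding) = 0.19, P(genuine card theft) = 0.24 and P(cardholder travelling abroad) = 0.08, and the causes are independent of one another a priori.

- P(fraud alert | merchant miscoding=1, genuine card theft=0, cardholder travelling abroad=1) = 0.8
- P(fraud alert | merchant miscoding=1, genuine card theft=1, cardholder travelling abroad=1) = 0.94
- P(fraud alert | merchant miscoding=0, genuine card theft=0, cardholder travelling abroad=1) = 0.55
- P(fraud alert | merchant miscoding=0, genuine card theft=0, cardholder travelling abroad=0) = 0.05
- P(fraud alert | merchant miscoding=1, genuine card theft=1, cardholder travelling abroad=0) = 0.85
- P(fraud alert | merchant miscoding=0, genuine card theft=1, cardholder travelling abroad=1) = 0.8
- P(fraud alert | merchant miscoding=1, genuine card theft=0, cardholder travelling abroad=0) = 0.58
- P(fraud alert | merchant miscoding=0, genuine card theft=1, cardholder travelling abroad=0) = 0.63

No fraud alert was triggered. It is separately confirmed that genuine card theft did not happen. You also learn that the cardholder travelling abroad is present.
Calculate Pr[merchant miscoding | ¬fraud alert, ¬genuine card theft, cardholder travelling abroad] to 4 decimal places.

Pr[merchant miscoding | ¬fraud alert, ¬genuine card theft, cardholder travelling abroad] ≈ 0.0944

Enumerate both values of merchant miscoding and weight by the priors:
  P(¬fraud alert | ¬genuine card theft, cardholder travelling abroad) = 0.45*0.81 + 0.2*0.19
        = 0.364500 + 0.038000 = 0.402500
The terms with merchant miscoding present sum to 0.038000, so
  P(merchant miscoding | ¬fraud alert, ¬genuine card theft, cardholder travelling abroad) = 0.038000 / 0.402500 ≈ 0.0944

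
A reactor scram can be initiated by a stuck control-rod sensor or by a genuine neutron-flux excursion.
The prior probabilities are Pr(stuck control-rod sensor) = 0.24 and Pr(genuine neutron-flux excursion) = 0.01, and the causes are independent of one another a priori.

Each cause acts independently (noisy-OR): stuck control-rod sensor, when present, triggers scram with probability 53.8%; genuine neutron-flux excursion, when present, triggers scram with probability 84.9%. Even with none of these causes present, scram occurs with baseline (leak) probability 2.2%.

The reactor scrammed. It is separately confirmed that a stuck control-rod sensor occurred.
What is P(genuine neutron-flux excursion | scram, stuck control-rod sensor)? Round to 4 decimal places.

Under noisy-OR, P(scram | causes) = 1 − (1−0.022)·∏(1−qᵢ) over the active causes.
Enumerate both values of genuine neutron-flux excursion and weight by the priors:
  P(scram | stuck control-rod sensor) = 0.548164*0.99 + 0.931773*0.01
        = 0.542682 + 0.009318 = 0.552000
Keeping only the genuine neutron-flux excursion-present terms gives 0.009318, so
  P(genuine neutron-flux excursion | scram, stuck control-rod sensor) = 0.009318 / 0.552000 ≈ 0.0169

P(genuine neutron-flux excursion | scram, stuck control-rod sensor) ≈ 0.0169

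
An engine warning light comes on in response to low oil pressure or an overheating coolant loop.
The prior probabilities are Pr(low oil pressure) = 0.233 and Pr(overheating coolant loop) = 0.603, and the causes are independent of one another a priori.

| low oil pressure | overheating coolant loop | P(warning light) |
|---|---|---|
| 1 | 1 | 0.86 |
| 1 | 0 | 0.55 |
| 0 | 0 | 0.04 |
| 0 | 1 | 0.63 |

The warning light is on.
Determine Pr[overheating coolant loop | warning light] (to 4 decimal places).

Weight on overheating coolant loop=true, given the evidence: 0.291376 + 0.120829 = 0.412205
Normalizer over all consistent configurations: 0.04·0.767·0.397 + 0.63·0.767·0.603 + 0.55·0.233·0.397 + 0.86·0.233·0.603 = 0.475261
P(overheating coolant loop | warning light) = 0.412205/0.475261 ≈ 0.8673

Pr[overheating coolant loop | warning light] ≈ 0.8673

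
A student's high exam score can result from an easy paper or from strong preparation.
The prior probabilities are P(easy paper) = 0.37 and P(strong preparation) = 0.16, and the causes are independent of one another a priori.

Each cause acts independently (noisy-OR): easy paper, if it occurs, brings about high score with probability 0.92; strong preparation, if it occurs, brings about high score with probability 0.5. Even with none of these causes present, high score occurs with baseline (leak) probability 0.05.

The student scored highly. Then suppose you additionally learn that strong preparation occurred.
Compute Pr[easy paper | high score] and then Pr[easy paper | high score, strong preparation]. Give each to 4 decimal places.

Under noisy-OR, P(high score | causes) = 1 − (1−0.05)·∏(1−qᵢ) over the active causes.
P(high score) = 0.05×0.63×0.84 + 0.525×0.63×0.16 + 0.924×0.37×0.84 + 0.962×0.37×0.16 = 0.026460 + 0.052920 + 0.287179 + 0.056950 = 0.423509
The easy paper-present share is 0.287179 + 0.056950 = 0.344129.
So P(easy paper | high score) = 0.344129/0.423509 ≈ 0.8126.

With the extra evidence:
Weight on easy paper=true, given the evidence: 0.962·0.37 = 0.355940
Normalizer over all consistent configurations: 0.525·0.63 + 0.962·0.37 = 0.686690
Posterior = 0.355940 / 0.686690 ≈ 0.5183

Pr[easy paper | high score] ≈ 0.8126; Pr[easy paper | high score, strong preparation] ≈ 0.5183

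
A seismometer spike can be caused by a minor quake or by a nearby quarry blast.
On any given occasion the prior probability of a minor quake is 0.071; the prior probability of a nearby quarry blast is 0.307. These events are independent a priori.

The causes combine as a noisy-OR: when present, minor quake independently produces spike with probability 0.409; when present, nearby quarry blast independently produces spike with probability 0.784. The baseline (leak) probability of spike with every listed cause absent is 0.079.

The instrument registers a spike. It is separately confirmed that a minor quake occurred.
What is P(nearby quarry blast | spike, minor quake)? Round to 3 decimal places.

Under noisy-OR, P(spike | causes) = 1 − (1−0.079)·∏(1−qᵢ) over the active causes.
Sum P(spike|·) weighted by the priors over both values of nearby quarry blast:
  P(spike | minor quake) = 0.455689·0.693 + 0.882429·0.307
        = 0.315792 + 0.270906 = 0.586698
Configurations with nearby quarry blast contribute 0.270906, so
  P(nearby quarry blast | spike, minor quake) = 0.270906 / 0.586698 ≈ 0.462

P(nearby quarry blast | spike, minor quake) ≈ 0.462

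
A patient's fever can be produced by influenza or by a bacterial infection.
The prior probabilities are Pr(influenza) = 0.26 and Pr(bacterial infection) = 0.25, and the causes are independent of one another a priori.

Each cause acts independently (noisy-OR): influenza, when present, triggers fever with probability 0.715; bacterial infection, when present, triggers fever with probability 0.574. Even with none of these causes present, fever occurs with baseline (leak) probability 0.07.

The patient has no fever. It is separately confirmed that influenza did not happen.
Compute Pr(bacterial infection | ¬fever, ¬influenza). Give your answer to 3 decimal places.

Under noisy-OR, P(fever | causes) = 1 − (1−0.07)·∏(1−qᵢ) over the active causes.
By total probability over both values of bacterial infection:
  P(¬fever | ¬influenza) = 0.93·0.75 + 0.39618·0.25
        = 0.697500 + 0.099045 = 0.796545
The terms with bacterial infection present sum to 0.099045, so
  P(bacterial infection | ¬fever, ¬influenza) = 0.099045 / 0.796545 ≈ 0.124

Pr(bacterial infection | ¬fever, ¬influenza) ≈ 0.124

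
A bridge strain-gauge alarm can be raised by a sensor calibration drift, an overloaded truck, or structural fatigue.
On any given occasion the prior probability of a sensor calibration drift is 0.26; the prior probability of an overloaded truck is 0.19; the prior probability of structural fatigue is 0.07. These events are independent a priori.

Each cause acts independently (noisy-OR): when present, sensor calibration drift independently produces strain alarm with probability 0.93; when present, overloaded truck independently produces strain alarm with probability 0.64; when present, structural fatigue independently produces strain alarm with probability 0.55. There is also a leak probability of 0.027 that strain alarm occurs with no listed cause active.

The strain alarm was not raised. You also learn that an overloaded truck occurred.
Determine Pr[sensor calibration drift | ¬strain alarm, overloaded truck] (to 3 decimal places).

Under noisy-OR, P(strain alarm | causes) = 1 − (1−0.027)·∏(1−qᵢ) over the active causes.
By total probability over the 4 (sensor calibration drift, structural fatigue) configurations:
  P(¬strain alarm | overloaded truck) = 0.35028×0.74×0.93 + 0.157626×0.74×0.07 + 0.02452×0.26×0.93 + 0.011034×0.26×0.07
        = 0.241063 + 0.008165 + 0.005929 + 0.000201 = 0.255358
Configurations with sensor calibration drift contribute 0.006130, so
  P(sensor calibration drift | ¬strain alarm, overloaded truck) = 0.006130 / 0.255358 ≈ 0.024

Pr[sensor calibration drift | ¬strain alarm, overloaded truck] ≈ 0.024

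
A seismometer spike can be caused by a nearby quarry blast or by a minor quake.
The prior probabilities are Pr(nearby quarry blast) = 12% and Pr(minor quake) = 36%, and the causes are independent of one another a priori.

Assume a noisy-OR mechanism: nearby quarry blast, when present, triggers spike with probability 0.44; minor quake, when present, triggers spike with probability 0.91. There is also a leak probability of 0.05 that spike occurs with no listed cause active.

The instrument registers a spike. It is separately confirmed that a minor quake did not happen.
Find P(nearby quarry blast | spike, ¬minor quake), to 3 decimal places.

Under noisy-OR, P(spike | causes) = 1 − (1−0.05)·∏(1−qᵢ) over the active causes.
P(spike | ¬minor quake) = 0.05×0.88 + 0.468×0.12 = 0.044000 + 0.056160 = 0.100160
The nearby quarry blast-present share is 0.468×0.12 = 0.056160.
P(nearby quarry blast | spike, ¬minor quake) = 0.056160 / 0.100160 ≈ 0.561

P(nearby quarry blast | spike, ¬minor quake) ≈ 0.561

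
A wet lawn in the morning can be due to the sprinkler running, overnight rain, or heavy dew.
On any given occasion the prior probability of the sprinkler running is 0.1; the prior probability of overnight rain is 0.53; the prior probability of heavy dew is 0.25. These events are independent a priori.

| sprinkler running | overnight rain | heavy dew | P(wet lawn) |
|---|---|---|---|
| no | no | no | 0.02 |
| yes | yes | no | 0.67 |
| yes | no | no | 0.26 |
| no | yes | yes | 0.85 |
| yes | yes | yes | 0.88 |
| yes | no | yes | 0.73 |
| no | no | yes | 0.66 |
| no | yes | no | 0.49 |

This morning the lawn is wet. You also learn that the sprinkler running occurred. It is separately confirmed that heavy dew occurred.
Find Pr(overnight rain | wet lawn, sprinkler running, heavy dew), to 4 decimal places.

Pr(overnight rain | wet lawn, sprinkler running, heavy dew) ≈ 0.5762

P(wet lawn | sprinkler running, heavy dew) = 0.73×0.47 + 0.88×0.53 = 0.343100 + 0.466400 = 0.809500
Restricting to configurations with overnight rain present: 0.88×0.53 = 0.466400.
Hence the posterior is 0.466400/0.809500 ≈ 0.5762.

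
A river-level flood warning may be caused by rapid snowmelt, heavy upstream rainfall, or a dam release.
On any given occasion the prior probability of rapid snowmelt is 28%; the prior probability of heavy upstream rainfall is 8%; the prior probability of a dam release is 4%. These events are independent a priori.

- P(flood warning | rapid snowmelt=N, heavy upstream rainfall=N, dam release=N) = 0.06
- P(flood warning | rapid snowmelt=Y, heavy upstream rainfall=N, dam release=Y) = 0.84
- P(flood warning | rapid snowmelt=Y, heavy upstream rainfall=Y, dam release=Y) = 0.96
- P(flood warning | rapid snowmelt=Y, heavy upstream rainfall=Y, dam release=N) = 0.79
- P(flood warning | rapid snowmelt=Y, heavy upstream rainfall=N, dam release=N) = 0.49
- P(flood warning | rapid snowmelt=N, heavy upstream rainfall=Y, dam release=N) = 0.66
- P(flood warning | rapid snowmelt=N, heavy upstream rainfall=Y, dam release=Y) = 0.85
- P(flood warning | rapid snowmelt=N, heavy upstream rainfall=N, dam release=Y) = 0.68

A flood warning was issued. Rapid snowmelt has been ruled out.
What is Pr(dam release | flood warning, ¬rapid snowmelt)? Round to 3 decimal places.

Pr(dam release | flood warning, ¬rapid snowmelt) ≈ 0.211

Sum P(flood warning|·) weighted by the priors over the 4 (heavy upstream rainfall, dam release) configurations:
  P(flood warning | ¬rapid snowmelt) = 0.06×0.92×0.96 + 0.68×0.92×0.04 + 0.66×0.08×0.96 + 0.85×0.08×0.04
        = 0.052992 + 0.025024 + 0.050688 + 0.002720 = 0.131424
Configurations with dam release contribute 0.027744, so
  P(dam release | flood warning, ¬rapid snowmelt) = 0.027744 / 0.131424 ≈ 0.211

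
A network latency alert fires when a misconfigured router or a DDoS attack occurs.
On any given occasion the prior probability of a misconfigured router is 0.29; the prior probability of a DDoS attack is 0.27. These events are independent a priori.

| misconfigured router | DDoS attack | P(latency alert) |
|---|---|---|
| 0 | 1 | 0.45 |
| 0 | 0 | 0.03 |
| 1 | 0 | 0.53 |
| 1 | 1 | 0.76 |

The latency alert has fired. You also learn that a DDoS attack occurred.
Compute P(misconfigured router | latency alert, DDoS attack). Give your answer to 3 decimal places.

Numerator (weight on configurations with misconfigured router): 0.76×0.29 = 0.220400
Normalizer over all consistent configurations: 0.45×0.71 + 0.76×0.29 = 0.539900
P(misconfigured router | latency alert, DDoS attack) = 0.220400/0.539900 ≈ 0.408

P(misconfigured router | latency alert, DDoS attack) ≈ 0.408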